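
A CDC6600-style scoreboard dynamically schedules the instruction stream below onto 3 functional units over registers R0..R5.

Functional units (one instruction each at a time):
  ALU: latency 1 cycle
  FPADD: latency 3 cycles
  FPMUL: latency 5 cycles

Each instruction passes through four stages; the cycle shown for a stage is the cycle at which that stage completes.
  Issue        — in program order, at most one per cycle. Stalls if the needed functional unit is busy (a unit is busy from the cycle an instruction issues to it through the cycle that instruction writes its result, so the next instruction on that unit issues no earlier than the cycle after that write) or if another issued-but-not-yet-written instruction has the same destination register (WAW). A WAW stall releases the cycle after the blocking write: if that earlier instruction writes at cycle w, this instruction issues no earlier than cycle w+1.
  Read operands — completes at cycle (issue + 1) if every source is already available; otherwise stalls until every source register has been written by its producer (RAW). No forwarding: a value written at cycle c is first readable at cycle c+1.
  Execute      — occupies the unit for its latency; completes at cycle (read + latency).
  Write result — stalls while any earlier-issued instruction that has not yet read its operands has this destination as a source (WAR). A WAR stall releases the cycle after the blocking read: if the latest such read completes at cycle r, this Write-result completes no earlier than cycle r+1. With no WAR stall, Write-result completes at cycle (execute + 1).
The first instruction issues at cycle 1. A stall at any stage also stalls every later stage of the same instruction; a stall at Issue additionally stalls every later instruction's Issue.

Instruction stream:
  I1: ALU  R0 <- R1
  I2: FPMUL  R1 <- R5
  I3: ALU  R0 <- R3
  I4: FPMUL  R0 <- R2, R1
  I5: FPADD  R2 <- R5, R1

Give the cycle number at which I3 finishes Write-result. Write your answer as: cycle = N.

1) issue 1, read 2, done 3, write 4
2) issue 2, read 3, done 8, write 9
3) issue 5, read 6, done 7, write 8  <struct: ALU busy until I1 writes@4>
4) issue 10, read 11, done 16, write 17  <struct: FPMUL busy until I2 writes@9>
5) issue 11, read 12, done 15, write 16

cycle = 8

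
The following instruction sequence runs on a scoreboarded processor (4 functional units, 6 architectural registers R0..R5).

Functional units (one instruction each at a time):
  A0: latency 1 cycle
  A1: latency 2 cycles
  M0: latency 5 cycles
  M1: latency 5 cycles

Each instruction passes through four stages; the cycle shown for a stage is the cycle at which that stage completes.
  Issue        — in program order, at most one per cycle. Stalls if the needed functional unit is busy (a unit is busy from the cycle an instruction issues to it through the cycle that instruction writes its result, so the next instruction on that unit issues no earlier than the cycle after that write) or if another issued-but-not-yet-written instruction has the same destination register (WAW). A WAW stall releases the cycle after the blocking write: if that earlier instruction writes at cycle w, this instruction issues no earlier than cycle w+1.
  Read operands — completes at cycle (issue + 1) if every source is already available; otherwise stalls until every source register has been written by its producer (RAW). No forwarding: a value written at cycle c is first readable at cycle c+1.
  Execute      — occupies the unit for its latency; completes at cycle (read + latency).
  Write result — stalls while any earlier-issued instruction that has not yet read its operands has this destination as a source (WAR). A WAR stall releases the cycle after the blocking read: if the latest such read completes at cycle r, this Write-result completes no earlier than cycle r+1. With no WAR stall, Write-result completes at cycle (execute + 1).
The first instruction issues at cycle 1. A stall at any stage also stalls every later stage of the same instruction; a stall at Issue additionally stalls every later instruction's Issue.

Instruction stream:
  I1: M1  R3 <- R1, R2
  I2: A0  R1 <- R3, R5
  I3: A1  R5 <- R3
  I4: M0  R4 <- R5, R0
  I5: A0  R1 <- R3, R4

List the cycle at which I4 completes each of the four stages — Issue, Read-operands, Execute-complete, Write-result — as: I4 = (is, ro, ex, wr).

1) issue 1, read 2, done 7, write 8
2) issue 2, read 9, done 10, write 11  <RAW R3: wait I1 write@8>
3) issue 3, read 9, done 11, write 12  <RAW R3: wait I1 write@8>
4) issue 4, read 13, done 18, write 19  <RAW R5: wait I3 write@12>
5) issue 12, read 20, done 21, write 22  <struct: A0 busy until I2 writes@11 / RAW R4: wait I4 write@19>

I4 = (4, 13, 18, 19)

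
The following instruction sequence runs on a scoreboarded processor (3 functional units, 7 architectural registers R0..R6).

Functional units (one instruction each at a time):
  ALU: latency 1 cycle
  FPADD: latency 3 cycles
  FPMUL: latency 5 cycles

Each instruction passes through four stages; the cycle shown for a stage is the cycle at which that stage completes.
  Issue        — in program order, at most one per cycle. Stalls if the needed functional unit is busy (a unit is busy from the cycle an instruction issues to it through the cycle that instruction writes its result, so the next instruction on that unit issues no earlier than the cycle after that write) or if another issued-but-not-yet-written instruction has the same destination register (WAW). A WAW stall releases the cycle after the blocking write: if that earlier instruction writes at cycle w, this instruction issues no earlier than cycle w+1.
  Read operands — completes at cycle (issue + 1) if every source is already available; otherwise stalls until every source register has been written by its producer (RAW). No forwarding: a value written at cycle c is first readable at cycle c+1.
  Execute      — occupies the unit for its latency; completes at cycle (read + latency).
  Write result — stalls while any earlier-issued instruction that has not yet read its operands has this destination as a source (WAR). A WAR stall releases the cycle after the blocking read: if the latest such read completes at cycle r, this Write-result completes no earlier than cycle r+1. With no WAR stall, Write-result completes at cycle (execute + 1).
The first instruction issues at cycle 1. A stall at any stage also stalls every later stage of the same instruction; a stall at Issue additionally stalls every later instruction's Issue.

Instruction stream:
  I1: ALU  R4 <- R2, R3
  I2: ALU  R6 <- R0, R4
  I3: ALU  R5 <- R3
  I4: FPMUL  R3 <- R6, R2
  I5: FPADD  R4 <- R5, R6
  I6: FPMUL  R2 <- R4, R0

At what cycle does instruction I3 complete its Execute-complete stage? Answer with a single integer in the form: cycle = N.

cycle = 11

I1 -> (1, 2, 3, 4)
I2 -> (5, 6, 7, 8)  // struct: ALU busy until I1 writes@4
I3 -> (9, 10, 11, 12)  // struct: ALU busy until I2 writes@8
I4 -> (10, 11, 16, 17)
I5 -> (11, 13, 16, 17)  // RAW R5: wait I3 write@12
I6 -> (18, 19, 24, 25)  // struct: FPMUL busy until I4 writes@17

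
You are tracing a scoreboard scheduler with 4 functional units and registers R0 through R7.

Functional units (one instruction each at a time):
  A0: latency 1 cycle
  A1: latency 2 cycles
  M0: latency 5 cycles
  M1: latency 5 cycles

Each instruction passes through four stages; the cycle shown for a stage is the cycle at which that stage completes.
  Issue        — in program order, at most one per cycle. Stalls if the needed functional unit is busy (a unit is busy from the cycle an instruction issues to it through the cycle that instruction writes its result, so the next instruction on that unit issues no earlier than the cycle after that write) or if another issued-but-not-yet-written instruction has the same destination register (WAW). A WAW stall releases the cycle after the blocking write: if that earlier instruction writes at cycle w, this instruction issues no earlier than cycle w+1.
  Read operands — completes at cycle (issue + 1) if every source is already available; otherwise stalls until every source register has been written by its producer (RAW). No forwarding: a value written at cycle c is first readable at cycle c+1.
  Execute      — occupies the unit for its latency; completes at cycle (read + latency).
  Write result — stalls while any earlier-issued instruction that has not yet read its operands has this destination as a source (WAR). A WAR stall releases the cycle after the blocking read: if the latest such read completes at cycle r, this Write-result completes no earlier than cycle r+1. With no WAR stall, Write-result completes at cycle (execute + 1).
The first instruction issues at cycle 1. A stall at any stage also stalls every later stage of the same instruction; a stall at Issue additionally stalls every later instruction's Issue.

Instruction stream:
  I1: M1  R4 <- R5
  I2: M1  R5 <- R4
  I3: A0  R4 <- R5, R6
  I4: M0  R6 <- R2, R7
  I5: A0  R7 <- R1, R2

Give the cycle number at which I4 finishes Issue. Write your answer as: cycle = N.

c1: issue I1 (M1)
c2: I1 read-ops
c7: I1 finished on M1
c8: I1→R4
c9: issue I2 (M1)
c10: I2 read-ops | issue I3 (A0)
c11: issue I4 (M0)
c12: I4 read-ops
c15: I2 finished on M1
c16: I2→R5
c17: I3 read-ops | I4 finished on M0
c18: I3 finished on A0 | I4→R6
c19: I3→R4
c20: issue I5 (A0)
c21: I5 read-ops
c22: I5 finished on A0
c23: I5→R7

cycle = 11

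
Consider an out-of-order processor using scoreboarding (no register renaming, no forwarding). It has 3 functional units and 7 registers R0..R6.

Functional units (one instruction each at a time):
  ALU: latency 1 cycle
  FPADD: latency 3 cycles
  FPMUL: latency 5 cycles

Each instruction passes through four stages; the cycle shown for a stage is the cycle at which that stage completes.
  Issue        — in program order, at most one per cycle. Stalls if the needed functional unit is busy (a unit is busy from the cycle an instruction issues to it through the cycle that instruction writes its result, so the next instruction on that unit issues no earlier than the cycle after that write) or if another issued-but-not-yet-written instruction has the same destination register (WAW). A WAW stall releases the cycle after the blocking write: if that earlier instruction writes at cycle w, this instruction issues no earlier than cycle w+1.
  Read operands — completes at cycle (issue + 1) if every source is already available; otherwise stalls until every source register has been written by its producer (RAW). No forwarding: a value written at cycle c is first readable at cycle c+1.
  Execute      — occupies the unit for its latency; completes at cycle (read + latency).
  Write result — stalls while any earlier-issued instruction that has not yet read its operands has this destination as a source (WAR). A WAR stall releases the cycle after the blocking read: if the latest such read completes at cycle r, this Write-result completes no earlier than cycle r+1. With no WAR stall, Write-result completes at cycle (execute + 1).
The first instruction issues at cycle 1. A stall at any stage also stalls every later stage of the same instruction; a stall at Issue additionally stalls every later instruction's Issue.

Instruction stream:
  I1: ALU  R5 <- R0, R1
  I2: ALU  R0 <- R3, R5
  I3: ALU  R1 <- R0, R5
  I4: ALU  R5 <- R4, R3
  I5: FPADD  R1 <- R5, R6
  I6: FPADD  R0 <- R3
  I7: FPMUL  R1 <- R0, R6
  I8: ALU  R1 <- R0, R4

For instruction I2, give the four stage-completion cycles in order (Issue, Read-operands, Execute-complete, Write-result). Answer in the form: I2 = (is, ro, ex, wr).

cycle 1: issue I1 (ALU)
cycle 2: I1 read-ops
cycle 3: I1 finished on ALU
cycle 4: I1→R5
cycle 5: issue I2 (ALU)
cycle 6: I2 read-ops
cycle 7: I2 finished on ALU
cycle 8: I2→R0
cycle 9: issue I3 (ALU)
cycle 10: I3 read-ops
cycle 11: I3 finished on ALU
cycle 12: I3→R1
cycle 13: issue I4 (ALU)
cycle 14: I4 read-ops · issue I5 (FPADD)
cycle 15: I4 finished on ALU
cycle 16: I4→R5
cycle 17: I5 read-ops
cycle 20: I5 finished on FPADD
cycle 21: I5→R1
cycle 22: issue I6 (FPADD)
cycle 23: I6 read-ops · issue I7 (FPMUL)
cycle 26: I6 finished on FPADD
cycle 27: I6→R0
cycle 28: I7 read-ops
cycle 33: I7 finished on FPMUL
cycle 34: I7→R1
cycle 35: issue I8 (ALU)
cycle 36: I8 read-ops
cycle 37: I8 finished on ALU
cycle 38: I8→R1

I2 = (5, 6, 7, 8)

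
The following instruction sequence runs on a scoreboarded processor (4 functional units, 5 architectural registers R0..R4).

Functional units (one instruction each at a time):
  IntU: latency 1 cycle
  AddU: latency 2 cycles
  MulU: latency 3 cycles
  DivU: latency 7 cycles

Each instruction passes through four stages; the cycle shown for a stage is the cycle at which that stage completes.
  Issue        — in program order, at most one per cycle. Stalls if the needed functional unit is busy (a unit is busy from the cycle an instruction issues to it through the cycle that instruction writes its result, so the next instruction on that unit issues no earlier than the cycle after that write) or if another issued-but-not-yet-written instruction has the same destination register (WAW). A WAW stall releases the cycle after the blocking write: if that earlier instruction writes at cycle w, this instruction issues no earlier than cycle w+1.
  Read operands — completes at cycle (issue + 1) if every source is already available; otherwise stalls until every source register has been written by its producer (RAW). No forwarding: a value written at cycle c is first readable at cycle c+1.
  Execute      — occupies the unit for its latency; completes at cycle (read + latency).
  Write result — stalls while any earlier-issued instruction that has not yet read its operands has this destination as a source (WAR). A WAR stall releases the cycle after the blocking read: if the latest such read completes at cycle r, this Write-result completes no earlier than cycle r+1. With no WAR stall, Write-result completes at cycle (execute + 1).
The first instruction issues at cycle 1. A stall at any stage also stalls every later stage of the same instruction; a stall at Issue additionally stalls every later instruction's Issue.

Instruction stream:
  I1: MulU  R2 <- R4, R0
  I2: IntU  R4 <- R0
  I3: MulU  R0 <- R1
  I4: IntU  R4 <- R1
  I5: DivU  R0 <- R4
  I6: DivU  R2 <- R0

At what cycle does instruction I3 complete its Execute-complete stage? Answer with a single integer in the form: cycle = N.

cycle = 11

t=1  I1→MulU
t=2  I1 RO · I2→IntU
t=3  I2 RO
t=4  I2 EX
t=5  I1 EX · I2 WR R4
t=6  I1 WR R2
t=7  I3→MulU
t=8  I3 RO · I4→IntU
t=9  I4 RO
t=10  I4 EX
t=11  I3 EX · I4 WR R4
t=12  I3 WR R0
t=13  I5→DivU
t=14  I5 RO
t=21  I5 EX
t=22  I5 WR R0
t=23  I6→DivU
t=24  I6 RO
t=31  I6 EX
t=32  I6 WR R2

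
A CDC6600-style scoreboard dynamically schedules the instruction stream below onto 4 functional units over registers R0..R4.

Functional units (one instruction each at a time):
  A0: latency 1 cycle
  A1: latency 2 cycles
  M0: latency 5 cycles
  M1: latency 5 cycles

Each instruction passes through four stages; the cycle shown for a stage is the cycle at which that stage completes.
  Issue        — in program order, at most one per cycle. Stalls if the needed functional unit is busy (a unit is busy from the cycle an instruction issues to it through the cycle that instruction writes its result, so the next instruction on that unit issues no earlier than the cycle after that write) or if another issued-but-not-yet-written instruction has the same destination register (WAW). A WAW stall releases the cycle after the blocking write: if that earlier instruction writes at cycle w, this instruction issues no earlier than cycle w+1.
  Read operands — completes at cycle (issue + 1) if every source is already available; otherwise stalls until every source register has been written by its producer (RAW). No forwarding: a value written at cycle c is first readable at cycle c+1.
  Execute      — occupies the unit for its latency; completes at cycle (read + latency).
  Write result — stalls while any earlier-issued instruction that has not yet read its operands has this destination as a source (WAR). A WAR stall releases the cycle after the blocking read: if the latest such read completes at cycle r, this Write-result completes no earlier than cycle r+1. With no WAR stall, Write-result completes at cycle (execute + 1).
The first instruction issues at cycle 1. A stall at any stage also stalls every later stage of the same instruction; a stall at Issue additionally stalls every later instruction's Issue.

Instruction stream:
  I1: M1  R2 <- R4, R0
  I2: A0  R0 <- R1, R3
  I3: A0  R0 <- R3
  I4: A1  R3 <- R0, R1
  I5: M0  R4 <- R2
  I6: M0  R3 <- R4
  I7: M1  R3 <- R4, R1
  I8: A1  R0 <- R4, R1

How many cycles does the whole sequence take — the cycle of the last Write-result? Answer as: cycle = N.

cycle = 31

[1] I1 issues→M1
[2] I1 reads; I2 issues→A0
[3] I2 reads
[4] I2 exec-done
[5] I2 writes R0
[6] I3 issues→A0
[7] I1 exec-done; I3 reads; I4 issues→A1
[8] I1 writes R2; I3 exec-done; I5 issues→M0
[9] I3 writes R0; I5 reads
[10] I4 reads
[12] I4 exec-done
[13] I4 writes R3
[14] I5 exec-done
[15] I5 writes R4
[16] I6 issues→M0
[17] I6 reads
[22] I6 exec-done
[23] I6 writes R3
[24] I7 issues→M1
[25] I7 reads; I8 issues→A1
[26] I8 reads
[28] I8 exec-done
[29] I8 writes R0
[30] I7 exec-done
[31] I7 writes R3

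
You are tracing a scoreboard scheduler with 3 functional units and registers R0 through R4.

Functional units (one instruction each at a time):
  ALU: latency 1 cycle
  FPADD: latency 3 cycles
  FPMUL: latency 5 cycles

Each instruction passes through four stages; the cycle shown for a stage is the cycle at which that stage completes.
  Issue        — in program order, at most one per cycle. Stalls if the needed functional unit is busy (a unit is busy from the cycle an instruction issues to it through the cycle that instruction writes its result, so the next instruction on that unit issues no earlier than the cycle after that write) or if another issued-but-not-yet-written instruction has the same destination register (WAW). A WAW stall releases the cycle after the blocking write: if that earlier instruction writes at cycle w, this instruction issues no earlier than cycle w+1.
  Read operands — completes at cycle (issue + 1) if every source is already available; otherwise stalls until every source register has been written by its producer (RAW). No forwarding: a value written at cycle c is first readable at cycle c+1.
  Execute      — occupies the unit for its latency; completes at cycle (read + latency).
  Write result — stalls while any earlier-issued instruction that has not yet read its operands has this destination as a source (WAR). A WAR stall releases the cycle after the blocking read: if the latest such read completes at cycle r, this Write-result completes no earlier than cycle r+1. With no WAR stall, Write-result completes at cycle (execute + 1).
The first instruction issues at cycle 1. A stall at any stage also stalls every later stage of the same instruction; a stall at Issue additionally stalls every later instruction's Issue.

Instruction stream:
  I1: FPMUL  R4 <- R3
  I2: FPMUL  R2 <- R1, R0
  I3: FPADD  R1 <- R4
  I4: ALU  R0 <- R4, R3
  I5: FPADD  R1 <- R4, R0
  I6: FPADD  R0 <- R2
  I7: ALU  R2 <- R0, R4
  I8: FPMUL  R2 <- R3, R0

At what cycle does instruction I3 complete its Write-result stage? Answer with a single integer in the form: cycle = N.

I1: IS=1 RO=2 EX=7 WR=8
I2: IS=9 RO=10 EX=15 WR=16  [struct: FPMUL busy until I1 writes@8]
I3: IS=10 RO=11 EX=14 WR=15
I4: IS=11 RO=12 EX=13 WR=14
I5: IS=16 RO=17 EX=20 WR=21  [struct: FPADD busy until I3 writes@15]
I6: IS=22 RO=23 EX=26 WR=27  [struct: FPADD busy until I5 writes@21]
I7: IS=23 RO=28 EX=29 WR=30  [RAW R0: wait I6 write@27]
I8: IS=31 RO=32 EX=37 WR=38  [WAW R2: wait I7 write@30]

cycle = 15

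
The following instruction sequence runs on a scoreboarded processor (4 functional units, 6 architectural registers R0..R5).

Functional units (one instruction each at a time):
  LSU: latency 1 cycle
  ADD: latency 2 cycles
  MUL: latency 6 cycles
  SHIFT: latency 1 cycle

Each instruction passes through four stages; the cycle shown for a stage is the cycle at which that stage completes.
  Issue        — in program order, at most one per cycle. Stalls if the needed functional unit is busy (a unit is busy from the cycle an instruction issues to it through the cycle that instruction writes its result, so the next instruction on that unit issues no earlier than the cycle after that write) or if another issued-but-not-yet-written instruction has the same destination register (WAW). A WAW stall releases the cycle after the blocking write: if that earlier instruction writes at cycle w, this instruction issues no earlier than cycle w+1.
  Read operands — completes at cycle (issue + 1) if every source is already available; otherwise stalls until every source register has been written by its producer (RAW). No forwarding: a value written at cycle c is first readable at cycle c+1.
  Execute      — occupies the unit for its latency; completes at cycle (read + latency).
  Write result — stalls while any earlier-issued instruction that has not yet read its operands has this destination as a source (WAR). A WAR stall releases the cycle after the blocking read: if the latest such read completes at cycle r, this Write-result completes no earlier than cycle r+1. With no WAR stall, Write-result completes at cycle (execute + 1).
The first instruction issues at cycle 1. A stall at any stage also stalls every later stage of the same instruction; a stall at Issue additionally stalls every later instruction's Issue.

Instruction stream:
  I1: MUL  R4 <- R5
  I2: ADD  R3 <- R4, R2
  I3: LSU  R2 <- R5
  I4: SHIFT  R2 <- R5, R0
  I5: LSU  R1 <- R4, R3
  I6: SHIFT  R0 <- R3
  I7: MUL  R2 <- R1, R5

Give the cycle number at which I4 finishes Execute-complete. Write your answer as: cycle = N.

c1: I1 issues→MUL
c2: I1 reads · I2 issues→ADD
c3: I3 issues→LSU
c4: I3 reads
c5: I3 exec-done
c8: I1 exec-done
c9: I1 writes R4
c10: I2 reads
c11: I3 writes R2
c12: I2 exec-done · I4 issues→SHIFT
c13: I2 writes R3 · I4 reads · I5 issues→LSU
c14: I4 exec-done · I5 reads
c15: I4 writes R2 · I5 exec-done
c16: I5 writes R1 · I6 issues→SHIFT
c17: I6 reads · I7 issues→MUL
c18: I6 exec-done · I7 reads
c19: I6 writes R0
c24: I7 exec-done
c25: I7 writes R2

cycle = 14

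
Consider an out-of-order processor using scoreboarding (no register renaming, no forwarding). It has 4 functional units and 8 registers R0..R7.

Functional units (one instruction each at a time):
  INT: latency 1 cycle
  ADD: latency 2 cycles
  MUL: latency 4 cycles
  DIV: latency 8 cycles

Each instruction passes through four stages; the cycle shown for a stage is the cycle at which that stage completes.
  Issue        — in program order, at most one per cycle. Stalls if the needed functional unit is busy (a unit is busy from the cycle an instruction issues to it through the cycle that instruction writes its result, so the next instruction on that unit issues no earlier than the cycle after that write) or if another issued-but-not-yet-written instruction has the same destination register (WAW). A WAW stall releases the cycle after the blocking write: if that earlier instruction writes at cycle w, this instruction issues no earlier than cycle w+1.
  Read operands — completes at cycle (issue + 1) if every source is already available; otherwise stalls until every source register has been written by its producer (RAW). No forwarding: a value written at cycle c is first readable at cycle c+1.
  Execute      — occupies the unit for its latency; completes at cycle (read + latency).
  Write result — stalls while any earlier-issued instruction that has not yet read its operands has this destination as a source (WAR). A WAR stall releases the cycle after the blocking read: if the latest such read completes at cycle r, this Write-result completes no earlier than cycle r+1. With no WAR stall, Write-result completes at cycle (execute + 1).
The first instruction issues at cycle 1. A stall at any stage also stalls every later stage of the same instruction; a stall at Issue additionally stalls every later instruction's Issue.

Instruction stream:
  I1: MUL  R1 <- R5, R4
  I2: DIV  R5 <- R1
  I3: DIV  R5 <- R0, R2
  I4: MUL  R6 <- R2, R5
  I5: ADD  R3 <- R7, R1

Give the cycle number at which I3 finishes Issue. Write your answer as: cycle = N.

cycle = 18

cycle 1: issue I1 (MUL)
cycle 2: I1 read-ops; issue I2 (DIV)
cycle 6: I1 finished on MUL
cycle 7: I1→R1
cycle 8: I2 read-ops
cycle 16: I2 finished on DIV
cycle 17: I2→R5
cycle 18: issue I3 (DIV)
cycle 19: I3 read-ops; issue I4 (MUL)
cycle 20: issue I5 (ADD)
cycle 21: I5 read-ops
cycle 23: I5 finished on ADD
cycle 24: I5→R3
cycle 27: I3 finished on DIV
cycle 28: I3→R5
cycle 29: I4 read-ops
cycle 33: I4 finished on MUL
cycle 34: I4→R6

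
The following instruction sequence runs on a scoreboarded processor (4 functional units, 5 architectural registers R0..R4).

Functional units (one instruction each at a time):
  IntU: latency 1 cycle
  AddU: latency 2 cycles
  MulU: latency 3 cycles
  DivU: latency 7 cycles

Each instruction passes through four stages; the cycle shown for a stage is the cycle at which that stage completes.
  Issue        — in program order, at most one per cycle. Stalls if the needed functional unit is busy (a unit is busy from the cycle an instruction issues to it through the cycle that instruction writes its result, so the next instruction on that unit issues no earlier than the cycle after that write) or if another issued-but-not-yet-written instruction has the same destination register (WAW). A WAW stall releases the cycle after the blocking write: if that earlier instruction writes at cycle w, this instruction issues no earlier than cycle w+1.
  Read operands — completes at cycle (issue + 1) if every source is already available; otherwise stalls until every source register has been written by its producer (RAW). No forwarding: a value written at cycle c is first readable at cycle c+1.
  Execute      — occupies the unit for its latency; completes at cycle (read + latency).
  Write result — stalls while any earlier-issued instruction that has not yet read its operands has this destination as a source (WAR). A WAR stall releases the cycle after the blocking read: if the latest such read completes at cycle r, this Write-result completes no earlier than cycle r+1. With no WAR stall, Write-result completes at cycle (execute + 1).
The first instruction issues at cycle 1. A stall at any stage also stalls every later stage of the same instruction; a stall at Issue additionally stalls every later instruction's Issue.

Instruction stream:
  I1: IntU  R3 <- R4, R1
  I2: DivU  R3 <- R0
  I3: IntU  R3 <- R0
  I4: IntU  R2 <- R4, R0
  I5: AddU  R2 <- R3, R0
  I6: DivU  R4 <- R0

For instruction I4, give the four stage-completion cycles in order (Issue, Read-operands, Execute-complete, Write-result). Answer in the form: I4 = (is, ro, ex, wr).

I1  is:1  ro:2  ex:3  wr:4
I2  is:5  ro:6  ex:13  wr:14  — WAW R3: wait I1 write@4
I3  is:15  ro:16  ex:17  wr:18  — WAW R3: wait I2 write@14
I4  is:19  ro:20  ex:21  wr:22  — struct: IntU busy until I3 writes@18
I5  is:23  ro:24  ex:26  wr:27  — WAW R2: wait I4 write@22
I6  is:24  ro:25  ex:32  wr:33

I4 = (19, 20, 21, 22)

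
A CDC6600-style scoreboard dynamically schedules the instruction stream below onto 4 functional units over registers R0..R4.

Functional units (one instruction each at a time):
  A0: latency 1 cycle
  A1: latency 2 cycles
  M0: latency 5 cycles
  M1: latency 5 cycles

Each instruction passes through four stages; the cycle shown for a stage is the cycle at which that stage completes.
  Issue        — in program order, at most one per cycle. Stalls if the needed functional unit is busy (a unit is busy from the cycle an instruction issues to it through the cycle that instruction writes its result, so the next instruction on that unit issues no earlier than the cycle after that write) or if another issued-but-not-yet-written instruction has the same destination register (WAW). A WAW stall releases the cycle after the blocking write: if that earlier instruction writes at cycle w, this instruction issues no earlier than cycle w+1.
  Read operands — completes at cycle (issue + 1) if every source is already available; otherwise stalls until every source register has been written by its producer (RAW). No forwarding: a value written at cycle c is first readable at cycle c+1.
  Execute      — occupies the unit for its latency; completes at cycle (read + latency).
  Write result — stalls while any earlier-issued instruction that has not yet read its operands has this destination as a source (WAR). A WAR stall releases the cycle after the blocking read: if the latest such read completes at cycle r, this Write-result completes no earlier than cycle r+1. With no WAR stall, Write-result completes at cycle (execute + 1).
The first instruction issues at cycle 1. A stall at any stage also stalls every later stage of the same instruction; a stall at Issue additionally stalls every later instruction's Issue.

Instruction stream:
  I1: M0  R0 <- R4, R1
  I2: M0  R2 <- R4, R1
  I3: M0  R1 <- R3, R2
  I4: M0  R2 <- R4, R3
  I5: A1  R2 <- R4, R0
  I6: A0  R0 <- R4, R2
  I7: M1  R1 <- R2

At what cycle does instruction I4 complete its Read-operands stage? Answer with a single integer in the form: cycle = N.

t=1  I1 dispatched to M0
t=2  I1 operands ready
t=7  I1 complete
t=8  R0←I1
t=9  I2 dispatched to M0
t=10  I2 operands ready
t=15  I2 complete
t=16  R2←I2
t=17  I3 dispatched to M0
t=18  I3 operands ready
t=23  I3 complete
t=24  R1←I3
t=25  I4 dispatched to M0
t=26  I4 operands ready
t=31  I4 complete
t=32  R2←I4
t=33  I5 dispatched to A1
t=34  I5 operands ready · I6 dispatched to A0
t=35  I7 dispatched to M1
t=36  I5 complete
t=37  R2←I5
t=38  I6 operands ready · I7 operands ready
t=39  I6 complete
t=40  R0←I6
t=43  I7 complete
t=44  R1←I7

cycle = 26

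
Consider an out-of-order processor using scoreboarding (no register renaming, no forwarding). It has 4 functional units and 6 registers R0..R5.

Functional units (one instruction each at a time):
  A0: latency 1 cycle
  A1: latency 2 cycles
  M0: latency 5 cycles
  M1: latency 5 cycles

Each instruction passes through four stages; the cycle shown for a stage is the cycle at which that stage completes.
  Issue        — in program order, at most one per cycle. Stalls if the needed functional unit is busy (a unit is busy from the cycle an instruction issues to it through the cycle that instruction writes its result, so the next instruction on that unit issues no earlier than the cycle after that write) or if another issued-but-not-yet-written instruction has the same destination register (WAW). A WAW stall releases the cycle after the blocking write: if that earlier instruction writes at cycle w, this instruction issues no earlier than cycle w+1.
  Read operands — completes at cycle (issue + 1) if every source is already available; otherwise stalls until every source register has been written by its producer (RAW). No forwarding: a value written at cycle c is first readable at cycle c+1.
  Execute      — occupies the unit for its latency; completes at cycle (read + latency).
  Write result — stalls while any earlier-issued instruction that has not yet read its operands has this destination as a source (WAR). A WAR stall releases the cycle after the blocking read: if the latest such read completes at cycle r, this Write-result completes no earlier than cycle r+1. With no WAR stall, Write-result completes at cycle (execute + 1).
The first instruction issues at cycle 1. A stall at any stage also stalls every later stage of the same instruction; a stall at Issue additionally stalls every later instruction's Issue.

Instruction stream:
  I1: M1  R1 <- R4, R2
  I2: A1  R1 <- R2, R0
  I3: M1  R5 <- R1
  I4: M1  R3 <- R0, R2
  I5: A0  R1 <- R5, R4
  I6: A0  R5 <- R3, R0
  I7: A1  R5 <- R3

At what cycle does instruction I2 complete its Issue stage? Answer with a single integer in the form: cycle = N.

[I1] 1/2/7/8
[I2] 9/10/12/13  (WAW R1: wait I1 write@8)
[I3] 10/14/19/20  (RAW R1: wait I2 write@13)
[I4] 21/22/27/28  (struct: M1 busy until I3 writes@20)
[I5] 22/23/24/25
[I6] 26/29/30/31  (struct: A0 busy until I5 writes@25; RAW R3: wait I4 write@28)
[I7] 32/33/35/36  (WAW R5: wait I6 write@31)

cycle = 9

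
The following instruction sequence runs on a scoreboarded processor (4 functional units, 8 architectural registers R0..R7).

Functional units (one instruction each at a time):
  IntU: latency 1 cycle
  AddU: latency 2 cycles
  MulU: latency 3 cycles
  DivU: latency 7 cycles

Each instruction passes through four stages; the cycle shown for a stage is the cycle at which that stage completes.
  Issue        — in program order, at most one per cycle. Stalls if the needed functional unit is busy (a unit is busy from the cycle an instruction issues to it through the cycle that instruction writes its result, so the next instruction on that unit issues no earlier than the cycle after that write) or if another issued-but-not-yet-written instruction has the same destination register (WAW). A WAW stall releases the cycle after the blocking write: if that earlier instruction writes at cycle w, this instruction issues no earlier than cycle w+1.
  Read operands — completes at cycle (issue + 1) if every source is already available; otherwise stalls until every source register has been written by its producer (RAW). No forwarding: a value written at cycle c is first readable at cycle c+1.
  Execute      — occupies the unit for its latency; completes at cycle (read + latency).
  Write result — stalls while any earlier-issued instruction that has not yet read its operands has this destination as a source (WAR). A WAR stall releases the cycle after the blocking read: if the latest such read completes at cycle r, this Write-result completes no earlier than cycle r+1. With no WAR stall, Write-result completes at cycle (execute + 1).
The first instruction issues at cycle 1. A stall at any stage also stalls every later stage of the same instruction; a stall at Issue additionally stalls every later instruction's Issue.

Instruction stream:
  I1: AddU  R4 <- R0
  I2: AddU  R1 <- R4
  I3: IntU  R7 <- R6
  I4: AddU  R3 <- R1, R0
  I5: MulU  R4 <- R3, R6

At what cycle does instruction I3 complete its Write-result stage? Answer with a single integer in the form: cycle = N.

cycle = 10

I1: IS=1 RO=2 EX=4 WR=5
I2: IS=6 RO=7 EX=9 WR=10  [struct: AddU busy until I1 writes@5]
I3: IS=7 RO=8 EX=9 WR=10
I4: IS=11 RO=12 EX=14 WR=15  [struct: AddU busy until I2 writes@10]
I5: IS=12 RO=16 EX=19 WR=20  [RAW R3: wait I4 write@15]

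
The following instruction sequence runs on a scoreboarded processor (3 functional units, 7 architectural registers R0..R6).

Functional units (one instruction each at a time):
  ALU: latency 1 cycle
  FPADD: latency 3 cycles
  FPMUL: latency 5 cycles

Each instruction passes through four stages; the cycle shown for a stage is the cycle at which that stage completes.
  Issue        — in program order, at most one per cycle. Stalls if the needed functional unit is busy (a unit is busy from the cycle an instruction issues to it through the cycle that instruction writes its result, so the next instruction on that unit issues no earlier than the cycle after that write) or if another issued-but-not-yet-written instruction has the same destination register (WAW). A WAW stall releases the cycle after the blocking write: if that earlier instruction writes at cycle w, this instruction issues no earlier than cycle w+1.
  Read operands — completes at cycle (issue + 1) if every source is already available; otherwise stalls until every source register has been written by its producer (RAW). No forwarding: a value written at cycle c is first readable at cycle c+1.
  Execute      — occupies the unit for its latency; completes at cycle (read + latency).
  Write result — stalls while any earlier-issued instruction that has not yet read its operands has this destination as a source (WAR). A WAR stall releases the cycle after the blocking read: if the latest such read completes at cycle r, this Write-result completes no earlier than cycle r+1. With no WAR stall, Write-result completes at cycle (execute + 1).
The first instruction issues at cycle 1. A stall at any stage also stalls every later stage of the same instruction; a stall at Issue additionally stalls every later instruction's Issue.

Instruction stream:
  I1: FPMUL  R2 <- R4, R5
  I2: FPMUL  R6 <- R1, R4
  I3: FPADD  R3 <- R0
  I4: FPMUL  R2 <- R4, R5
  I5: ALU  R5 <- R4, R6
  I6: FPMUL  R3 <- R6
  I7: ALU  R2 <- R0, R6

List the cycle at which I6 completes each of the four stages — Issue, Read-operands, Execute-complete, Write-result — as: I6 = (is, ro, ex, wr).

I6 = (25, 26, 31, 32)

c1: issue I1 (FPMUL)
c2: I1 read-ops
c7: I1 finished on FPMUL
c8: I1→R2
c9: issue I2 (FPMUL)
c10: I2 read-ops | issue I3 (FPADD)
c11: I3 read-ops
c14: I3 finished on FPADD
c15: I2 finished on FPMUL | I3→R3
c16: I2→R6
c17: issue I4 (FPMUL)
c18: I4 read-ops | issue I5 (ALU)
c19: I5 read-ops
c20: I5 finished on ALU
c21: I5→R5
c23: I4 finished on FPMUL
c24: I4→R2
c25: issue I6 (FPMUL)
c26: I6 read-ops | issue I7 (ALU)
c27: I7 read-ops
c28: I7 finished on ALU
c29: I7→R2
c31: I6 finished on FPMUL
c32: I6→R3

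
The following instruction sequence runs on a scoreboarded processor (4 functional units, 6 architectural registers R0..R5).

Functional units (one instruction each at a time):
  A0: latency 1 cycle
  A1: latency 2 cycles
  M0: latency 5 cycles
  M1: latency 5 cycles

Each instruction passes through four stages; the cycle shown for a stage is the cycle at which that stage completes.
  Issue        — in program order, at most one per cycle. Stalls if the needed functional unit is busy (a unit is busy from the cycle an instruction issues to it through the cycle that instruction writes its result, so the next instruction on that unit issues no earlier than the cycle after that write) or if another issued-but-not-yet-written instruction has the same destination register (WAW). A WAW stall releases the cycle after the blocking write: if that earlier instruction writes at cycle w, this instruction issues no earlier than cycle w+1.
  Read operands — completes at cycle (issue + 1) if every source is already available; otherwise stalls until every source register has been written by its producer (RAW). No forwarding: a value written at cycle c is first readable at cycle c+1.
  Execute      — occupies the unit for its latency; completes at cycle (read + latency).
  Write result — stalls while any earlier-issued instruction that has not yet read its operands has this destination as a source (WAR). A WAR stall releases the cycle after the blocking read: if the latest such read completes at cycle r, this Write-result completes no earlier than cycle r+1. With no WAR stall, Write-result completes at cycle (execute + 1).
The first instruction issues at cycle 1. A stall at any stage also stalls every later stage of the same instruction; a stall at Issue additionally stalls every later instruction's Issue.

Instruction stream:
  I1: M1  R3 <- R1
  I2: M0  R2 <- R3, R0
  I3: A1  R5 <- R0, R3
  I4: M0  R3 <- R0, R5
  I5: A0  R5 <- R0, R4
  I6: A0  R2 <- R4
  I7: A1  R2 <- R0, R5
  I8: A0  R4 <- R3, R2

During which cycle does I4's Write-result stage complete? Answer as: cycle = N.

cycle = 23

[I1] 1/2/7/8
[I2] 2/9/14/15  (RAW R3: wait I1 write@8)
[I3] 3/9/11/12  (RAW R3: wait I1 write@8)
[I4] 16/17/22/23  (struct: M0 busy until I2 writes@15)
[I5] 17/18/19/20
[I6] 21/22/23/24  (struct: A0 busy until I5 writes@20)
[I7] 25/26/28/29  (WAW R2: wait I6 write@24)
[I8] 26/30/31/32  (RAW R2: wait I7 write@29)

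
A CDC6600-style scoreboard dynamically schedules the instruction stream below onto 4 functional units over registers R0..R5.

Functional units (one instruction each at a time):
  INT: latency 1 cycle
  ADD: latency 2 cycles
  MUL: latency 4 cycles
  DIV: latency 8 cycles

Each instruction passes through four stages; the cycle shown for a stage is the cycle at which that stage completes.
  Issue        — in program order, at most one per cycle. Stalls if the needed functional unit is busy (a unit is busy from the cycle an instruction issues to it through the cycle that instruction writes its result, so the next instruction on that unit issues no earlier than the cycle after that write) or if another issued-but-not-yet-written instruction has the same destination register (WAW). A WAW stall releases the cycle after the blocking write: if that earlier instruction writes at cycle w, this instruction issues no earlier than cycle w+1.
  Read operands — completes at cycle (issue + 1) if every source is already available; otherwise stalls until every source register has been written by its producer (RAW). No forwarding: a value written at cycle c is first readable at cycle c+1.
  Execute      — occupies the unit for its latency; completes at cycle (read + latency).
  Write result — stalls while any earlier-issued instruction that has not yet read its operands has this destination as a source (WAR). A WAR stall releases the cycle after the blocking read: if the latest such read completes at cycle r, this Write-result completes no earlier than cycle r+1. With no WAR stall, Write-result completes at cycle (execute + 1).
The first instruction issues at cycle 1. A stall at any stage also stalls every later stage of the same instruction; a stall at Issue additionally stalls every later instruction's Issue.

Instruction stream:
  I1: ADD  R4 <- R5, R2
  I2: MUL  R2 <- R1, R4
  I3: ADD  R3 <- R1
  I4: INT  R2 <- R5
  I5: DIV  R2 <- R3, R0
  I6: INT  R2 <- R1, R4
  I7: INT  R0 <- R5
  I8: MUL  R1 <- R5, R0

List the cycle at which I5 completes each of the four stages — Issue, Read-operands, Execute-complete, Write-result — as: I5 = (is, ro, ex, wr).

I5 = (16, 17, 25, 26)

cycle 1: I1→ADD
cycle 2: I1 RO; I2→MUL
cycle 4: I1 EX
cycle 5: I1 WR R4
cycle 6: I2 RO; I3→ADD
cycle 7: I3 RO
cycle 9: I3 EX
cycle 10: I2 EX; I3 WR R3
cycle 11: I2 WR R2
cycle 12: I4→INT
cycle 13: I4 RO
cycle 14: I4 EX
cycle 15: I4 WR R2
cycle 16: I5→DIV
cycle 17: I5 RO
cycle 25: I5 EX
cycle 26: I5 WR R2
cycle 27: I6→INT
cycle 28: I6 RO
cycle 29: I6 EX
cycle 30: I6 WR R2
cycle 31: I7→INT
cycle 32: I7 RO; I8→MUL
cycle 33: I7 EX
cycle 34: I7 WR R0
cycle 35: I8 RO
cycle 39: I8 EX
cycle 40: I8 WR R1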